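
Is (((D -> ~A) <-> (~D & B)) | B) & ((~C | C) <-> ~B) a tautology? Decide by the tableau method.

Not valid

Assume the negation and expand:
Initial set: {F ((((D -> ~A) <-> (~D & B)) | B) & ((~C | C) <-> ~B))}.
F ((((D -> ~A) <-> (~D & B)) | B) & ((~C | C) <-> ~B)): β-rule — branch into F (((D -> ~A) <-> (~D & B)) | B)  //  F ((~C | C) <-> ~B).
  branch 1 (add F (((D -> ~A) <-> (~D & B)) | B)):
    F (((D -> ~A) <-> (~D & B)) | B): α-rule — add F ((D -> ~A) <-> (~D & B)), F B.
    F ((D -> ~A) <-> (~D & B)): β-rule — branch into T (D -> ~A), F (~D & B)  //  F (D -> ~A), T (~D & B).
      branch 1.1 (add T (D -> ~A), F (~D & B)):
        T (D -> ~A): β-rule — branch into F D  //  T ~A.
          branch 1.1.1 (add F D):
            F (~D & B): β-rule — branch into F ~D  //  F B.
              branch 1.1.1.1 (add F ~D):
                × closes — contains both D and ~D.
              branch 1.1.1.2 (add F B):
                ○ open, literals {B=0, D=0}.
          branch 1.1.2 (add T ~A):
            F (~D & B): β-rule — branch into F ~D  //  F B.
              branch 1.1.2.1 (add F ~D):
                ○ open, literals {A=0, B=0, D=1}.
              branch 1.1.2.2 (add F B):
                ○ open, literals {A=0, B=0}.
      branch 1.2 (add F (D -> ~A), T (~D & B)):
        F (D -> ~A): α-rule — add T D, F ~A.
        T (~D & B): α-rule — add T ~D, T B.
        × closes — contains both D and ~D.
  branch 2 (add F ((~C | C) <-> ~B)):
    F ((~C | C) <-> ~B): β-rule — branch into T (~C | C), F ~B  //  F (~C | C), T ~B.
      branch 2.1 (add T (~C | C), F ~B):
        T (~C | C): β-rule — branch into T ~C  //  T C.
          branch 2.1.1 (add T ~C):
            ○ open, literals {B=1, C=0}.
          branch 2.1.2 (add T C):
            ○ open, literals {B=1, C=1}.
      branch 2.2 (add F (~C | C), T ~B):
        F (~C | C): α-rule — add F ~C, F C.
        × closes — contains both C and ~C.
3 branches closed, 5 open.
An open branch gives a countermodel: B=0, D=0 (unmentioned atoms arbitrary); under it the original formula is false.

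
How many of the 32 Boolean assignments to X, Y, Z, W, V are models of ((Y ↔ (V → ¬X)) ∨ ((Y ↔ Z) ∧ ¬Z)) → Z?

18

Initial set: {(((Y ↔ (V → ¬X)) ∨ ((Y ↔ Z) ∧ ¬Z)) → Z)}.
(((Y ↔ (V → ¬X)) ∨ ((Y ↔ Z) ∧ ¬Z)) → Z): β-rule — branch into ¬((Y ↔ (V → ¬X)) ∨ ((Y ↔ Z) ∧ ¬Z))  //  Z.
  branch 1 (add ¬((Y ↔ (V → ¬X)) ∨ ((Y ↔ Z) ∧ ¬Z))):
    ¬((Y ↔ (V → ¬X)) ∨ ((Y ↔ Z) ∧ ¬Z)): α-rule — add ¬(Y ↔ (V → ¬X)), ¬((Y ↔ Z) ∧ ¬Z).
    ¬(Y ↔ (V → ¬X)): β-rule — branch into Y, ¬(V → ¬X)  //  ¬Y, (V → ¬X).
      branch 1.1 (add Y, ¬(V → ¬X)):
        ¬(V → ¬X): α-rule — add V, ¬¬X.
        ¬((Y ↔ Z) ∧ ¬Z): β-rule — branch into ¬(Y ↔ Z)  //  ¬¬Z.
          branch 1.1.1 (add ¬(Y ↔ Z)):
            ¬(Y ↔ Z): β-rule — branch into Y, ¬Z  //  ¬Y, Z.
              branch 1.1.1.1 (add Y, ¬Z):
                ○ open, literals {V=true, X=true, Y=true, Z=false}.
              branch 1.1.1.2 (add ¬Y, Z):
                × closes — contains both Y and ¬Y.
          branch 1.1.2 (add ¬¬Z):
            ○ open, literals {V=true, X=true, Y=true, Z=true}.
      branch 1.2 (add ¬Y, (V → ¬X)):
        ¬((Y ↔ Z) ∧ ¬Z): β-rule — branch into ¬(Y ↔ Z)  //  ¬¬Z.
          branch 1.2.1 (add ¬(Y ↔ Z)):
            (V → ¬X): β-rule — branch into ¬V  //  ¬X.
              branch 1.2.1.1 (add ¬V):
                ¬(Y ↔ Z): β-rule — branch into Y, ¬Z  //  ¬Y, Z.
                  branch 1.2.1.1.1 (add Y, ¬Z):
                    × closes — contains both Y and ¬Y.
                  branch 1.2.1.1.2 (add ¬Y, Z):
                    ○ open, literals {V=false, Y=false, Z=true}.
              branch 1.2.1.2 (add ¬X):
                ¬(Y ↔ Z): β-rule — branch into Y, ¬Z  //  ¬Y, Z.
                  branch 1.2.1.2.1 (add Y, ¬Z):
                    × closes — contains both Y and ¬Y.
                  branch 1.2.1.2.2 (add ¬Y, Z):
                    ○ open, literals {X=false, Y=false, Z=true}.
          branch 1.2.2 (add ¬¬Z):
            (V → ¬X): β-rule — branch into ¬V  //  ¬X.
              branch 1.2.2.1 (add ¬V):
                ○ open, literals {V=false, Y=false, Z=true}.
              branch 1.2.2.2 (add ¬X):
                ○ open, literals {X=false, Y=false, Z=true}.
  branch 2 (add Z):
    ○ open, literals {Z=true}.
3 branches closed, 7 open.
Each open branch fixes some atoms; the unmentioned ones are free. Counting distinct full assignments: branch {V=true, X=true, Y=true, Z=false} (W) contributes 2 new; branch {V=true, X=true, Y=true, Z=true} (W) contributes 2 new; branch {V=false, Y=false, Z=true} (X, W) contributes 4 new; branch {X=false, Y=false, Z=true} (W, V) contributes 2 new; branch {V=false, Y=false, Z=true} (X, W) contributes 0 new; branch {X=false, Y=false, Z=true} (W, V) contributes 0 new; branch {Z=true} (X, Y, W, V) contributes 8 new. Total: 18.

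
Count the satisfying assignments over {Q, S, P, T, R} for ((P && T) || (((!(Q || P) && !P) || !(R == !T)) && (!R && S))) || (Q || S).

26

Initial set: {T (((P && T) || (((!(Q || P) && !P) || !(R == !T)) && (!R && S))) || (Q || S))}.
T (((P && T) || (((!(Q || P) && !P) || !(R == !T)) && (!R && S))) || (Q || S)): β-rule — branch into T ((P && T) || (((!(Q || P) && !P) || !(R == !T)) && (!R && S)))  //  T (Q || S).
  branch 1 (add T ((P && T) || (((!(Q || P) && !P) || !(R == !T)) && (!R && S)))):
    T ((P && T) || (((!(Q || P) && !P) || !(R == !T)) && (!R && S))): β-rule — branch into T (P && T)  //  T (((!(Q || P) && !P) || !(R == !T)) && (!R && S)).
      branch 1.1 (add T (P && T)):
        T (P && T): α-rule — add T P, T T.
        ○ open, literals {P=T, T=T}.
      branch 1.2 (add T (((!(Q || P) && !P) || !(R == !T)) && (!R && S))):
        T (((!(Q || P) && !P) || !(R == !T)) && (!R && S)): α-rule — add T ((!(Q || P) && !P) || !(R == !T)), T (!R && S).
        T (!R && S): α-rule — add T !R, T S.
        T ((!(Q || P) && !P) || !(R == !T)): β-rule — branch into T (!(Q || P) && !P)  //  T !(R == !T).
          branch 1.2.1 (add T (!(Q || P) && !P)):
            T (!(Q || P) && !P): α-rule — add T !(Q || P), T !P.
            T !(Q || P): α-rule — add F Q, F P.
            ○ open, literals {P=F, Q=F, R=F, S=T}.
          branch 1.2.2 (add T !(R == !T)):
            T !(R == !T): β-rule — branch into T R, F !T  //  F R, T !T.
              branch 1.2.2.1 (add T R, F !T):
                × closes — contains both R and !R.
              branch 1.2.2.2 (add F R, T !T):
                ○ open, literals {R=F, S=T, T=F}.
  branch 2 (add T (Q || S)):
    T (Q || S): β-rule — branch into T Q  //  T S.
      branch 2.1 (add T Q):
        ○ open, literals {Q=T}.
      branch 2.2 (add T S):
        ○ open, literals {S=T}.
1 branch closed, 5 open.
Each open branch fixes some atoms; the unmentioned ones are free. Counting distinct full assignments: branch {P=T, T=T} (Q, S, R) contributes 8 new; branch {P=F, Q=F, R=F, S=T} (T) contributes 2 new; branch {R=F, S=T, T=F} (Q, P) contributes 3 new; branch {Q=T} (S, P, T, R) contributes 10 new; branch {S=T} (Q, P, T, R) contributes 3 new. Total: 26.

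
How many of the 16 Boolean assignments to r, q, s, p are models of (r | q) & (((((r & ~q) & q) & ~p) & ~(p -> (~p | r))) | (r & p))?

Initial set: {T ((r | q) & (((((r & ~q) & q) & ~p) & ~(p -> (~p | r))) | (r & p)))}.
T ((r | q) & (((((r & ~q) & q) & ~p) & ~(p -> (~p | r))) | (r & p))): α-rule — add T (r | q), T (((((r & ~q) & q) & ~p) & ~(p -> (~p | r))) | (r & p)).
T (r | q): β-rule — branch into T r  //  T q.
  branch 1 (add T r):
    T (((((r & ~q) & q) & ~p) & ~(p -> (~p | r))) | (r & p)): β-rule — branch into T ((((r & ~q) & q) & ~p) & ~(p -> (~p | r)))  //  T (r & p).
      branch 1.1 (add T ((((r & ~q) & q) & ~p) & ~(p -> (~p | r)))):
        T ((((r & ~q) & q) & ~p) & ~(p -> (~p | r))): α-rule — add T (((r & ~q) & q) & ~p), T ~(p -> (~p | r)).
        T (((r & ~q) & q) & ~p): α-rule — add T ((r & ~q) & q), T ~p.
        T ~(p -> (~p | r)): α-rule — add T p, F (~p | r).
        × closes — contains both p and ~p.
      branch 1.2 (add T (r & p)):
        T (r & p): α-rule — add T r, T p.
        ○ open, literals {p=1, r=1}.
  branch 2 (add T q):
    T (((((r & ~q) & q) & ~p) & ~(p -> (~p | r))) | (r & p)): β-rule — branch into T ((((r & ~q) & q) & ~p) & ~(p -> (~p | r)))  //  T (r & p).
      branch 2.1 (add T ((((r & ~q) & q) & ~p) & ~(p -> (~p | r)))):
        T ((((r & ~q) & q) & ~p) & ~(p -> (~p | r))): α-rule — add T (((r & ~q) & q) & ~p), T ~(p -> (~p | r)).
        T (((r & ~q) & q) & ~p): α-rule — add T ((r & ~q) & q), T ~p.
        T ~(p -> (~p | r)): α-rule — add T p, F (~p | r).
        × closes — contains both p and ~p.
      branch 2.2 (add T (r & p)):
        T (r & p): α-rule — add T r, T p.
        ○ open, literals {p=1, q=1, r=1}.
2 branches closed, 2 open.
Each open branch fixes some atoms; the unmentioned ones are free. Counting distinct full assignments: branch {p=1, r=1} (q, s) contributes 4 new; branch {p=1, q=1, r=1} (s) contributes 0 new. Total: 4.

4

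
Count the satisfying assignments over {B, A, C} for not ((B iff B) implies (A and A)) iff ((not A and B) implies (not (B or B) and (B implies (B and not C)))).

2

Initial set: {T (not ((B iff B) implies (A and A)) iff ((not A and B) implies (not (B or B) and (B implies (B and not C)))))}.
T (not ((B iff B) implies (A and A)) iff ((not A and B) implies (not (B or B) and (B implies (B and not C))))): β-rule — branch into T not ((B iff B) implies (A and A)), T ((not A and B) implies (not (B or B) and (B implies (B and not C))))  //  F not ((B iff B) implies (A and A)), F ((not A and B) implies (not (B or B) and (B implies (B and not C)))).
  branch 1 (add T not ((B iff B) implies (A and A)), T ((not A and B) implies (not (B or B) and (B implies (B and not C))))):
    T not ((B iff B) implies (A and A)): α-rule — add T (B iff B), F (A and A).
    T ((not A and B) implies (not (B or B) and (B implies (B and not C)))): β-rule — branch into F (not A and B)  //  T (not (B or B) and (B implies (B and not C))).
      branch 1.1 (add F (not A and B)):
        T (B iff B): β-rule — branch into T B, T B  //  F B, F B.
          branch 1.1.1 (add T B, T B):
            F (A and A): β-rule — branch into F A  //  F A.
              branch 1.1.1.1 (add F A):
                F (not A and B): β-rule — branch into F not A  //  F B.
                  branch 1.1.1.1.1 (add F not A):
                    × closes — contains both A and not A.
                  branch 1.1.1.1.2 (add F B):
                    × closes — contains both B and not B.
              branch 1.1.1.2 (add F A):
                F (not A and B): β-rule — branch into F not A  //  F B.
                  branch 1.1.1.2.1 (add F not A):
                    × closes — contains both A and not A.
                  branch 1.1.1.2.2 (add F B):
                    × closes — contains both B and not B.
          branch 1.1.2 (add F B, F B):
            F (A and A): β-rule — branch into F A  //  F A.
              branch 1.1.2.1 (add F A):
                F (not A and B): β-rule — branch into F not A  //  F B.
                  branch 1.1.2.1.1 (add F not A):
                    × closes — contains both A and not A.
                  branch 1.1.2.1.2 (add F B):
                    ○ open, literals {A=F, B=F}.
              branch 1.1.2.2 (add F A):
                F (not A and B): β-rule — branch into F not A  //  F B.
                  branch 1.1.2.2.1 (add F not A):
                    × closes — contains both A and not A.
                  branch 1.1.2.2.2 (add F B):
                    ○ open, literals {A=F, B=F}.
      branch 1.2 (add T (not (B or B) and (B implies (B and not C)))):
        T (not (B or B) and (B implies (B and not C))): α-rule — add T not (B or B), T (B implies (B and not C)).
        T not (B or B): α-rule — add F B, F B.
        T (B iff B): β-rule — branch into T B, T B  //  F B, F B.
          branch 1.2.1 (add T B, T B):
            × closes — contains both B and not B.
          branch 1.2.2 (add F B, F B):
            F (A and A): β-rule — branch into F A  //  F A.
              branch 1.2.2.1 (add F A):
                T (B implies (B and not C)): β-rule — branch into F B  //  T (B and not C).
                  branch 1.2.2.1.1 (add F B):
                    ○ open, literals {A=F, B=F}.
                  branch 1.2.2.1.2 (add T (B and not C)):
                    T (B and not C): α-rule — add T B, T not C.
                    × closes — contains both B and not B.
              branch 1.2.2.2 (add F A):
                T (B implies (B and not C)): β-rule — branch into F B  //  T (B and not C).
                  branch 1.2.2.2.1 (add F B):
                    ○ open, literals {A=F, B=F}.
                  branch 1.2.2.2.2 (add T (B and not C)):
                    T (B and not C): α-rule — add T B, T not C.
                    × closes — contains both B and not B.
  branch 2 (add F not ((B iff B) implies (A and A)), F ((not A and B) implies (not (B or B) and (B implies (B and not C))))):
    F ((not A and B) implies (not (B or B) and (B implies (B and not C)))): α-rule — add T (not A and B), F (not (B or B) and (B implies (B and not C))).
    T (not A and B): α-rule — add T not A, T B.
    F not ((B iff B) implies (A and A)): β-rule — branch into F (B iff B)  //  T (A and A).
      branch 2.1 (add F (B iff B)):
        F (not (B or B) and (B implies (B and not C))): β-rule — branch into F not (B or B)  //  F (B implies (B and not C)).
          branch 2.1.1 (add F not (B or B)):
            F (B iff B): β-rule — branch into T B, F B  //  F B, T B.
              branch 2.1.1.1 (add T B, F B):
                × closes — contains both B and not B.
              branch 2.1.1.2 (add F B, T B):
                × closes — contains both B and not B.
          branch 2.1.2 (add F (B implies (B and not C))):
            F (B implies (B and not C)): α-rule — add T B, F (B and not C).
            F (B iff B): β-rule — branch into T B, F B  //  F B, T B.
              branch 2.1.2.1 (add T B, F B):
                × closes — contains both B and not B.
              branch 2.1.2.2 (add F B, T B):
                × closes — contains both B and not B.
      branch 2.2 (add T (A and A)):
        T (A and A): α-rule — add T A, T A.
        × closes — contains both A and not A.
14 branches closed, 4 open.
Each open branch fixes some atoms; the unmentioned ones are free. Counting distinct full assignments: branch {A=F, B=F} (C) contributes 2 new; branch {A=F, B=F} (C) contributes 0 new; branch {A=F, B=F} (C) contributes 0 new; branch {A=F, B=F} (C) contributes 0 new. Total: 2.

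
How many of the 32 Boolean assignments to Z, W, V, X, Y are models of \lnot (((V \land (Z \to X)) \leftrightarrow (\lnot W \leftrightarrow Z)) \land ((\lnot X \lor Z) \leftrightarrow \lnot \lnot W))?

22

Initial set: {\lnot (((V \land (Z \to X)) \leftrightarrow (\lnot W \leftrightarrow Z)) \land ((\lnot X \lor Z) \leftrightarrow \lnot \lnot W))}.
\lnot (((V \land (Z \to X)) \leftrightarrow (\lnot W \leftrightarrow Z)) \land ((\lnot X \lor Z) \leftrightarrow \lnot \lnot W)): β-rule — branch into \lnot ((V \land (Z \to X)) \leftrightarrow (\lnot W \leftrightarrow Z))  //  \lnot ((\lnot X \lor Z) \leftrightarrow \lnot \lnot W).
  branch 1 (add \lnot ((V \land (Z \to X)) \leftrightarrow (\lnot W \leftrightarrow Z))):
    \lnot ((V \land (Z \to X)) \leftrightarrow (\lnot W \leftrightarrow Z)): β-rule — branch into (V \land (Z \to X)), \lnot (\lnot W \leftrightarrow Z)  //  \lnot (V \land (Z \to X)), (\lnot W \leftrightarrow Z).
      branch 1.1 (add (V \land (Z \to X)), \lnot (\lnot W \leftrightarrow Z)):
        (V \land (Z \to X)): α-rule — add V, (Z \to X).
        \lnot (\lnot W \leftrightarrow Z): β-rule — branch into \lnot W, \lnot Z  //  \lnot \lnot W, Z.
          branch 1.1.1 (add \lnot W, \lnot Z):
            (Z \to X): β-rule — branch into \lnot Z  //  X.
              branch 1.1.1.1 (add \lnot Z):
                ○ open, literals {V=1, W=0, Z=0}.
              branch 1.1.1.2 (add X):
                ○ open, literals {V=1, W=0, X=1, Z=0}.
          branch 1.1.2 (add \lnot \lnot W, Z):
            (Z \to X): β-rule — branch into \lnot Z  //  X.
              branch 1.1.2.1 (add \lnot Z):
                × closes — contains both Z and \lnot Z.
              branch 1.1.2.2 (add X):
                ○ open, literals {V=1, W=1, X=1, Z=1}.
      branch 1.2 (add \lnot (V \land (Z \to X)), (\lnot W \leftrightarrow Z)):
        \lnot (V \land (Z \to X)): β-rule — branch into \lnot V  //  \lnot (Z \to X).
          branch 1.2.1 (add \lnot V):
            (\lnot W \leftrightarrow Z): β-rule — branch into \lnot W, Z  //  \lnot \lnot W, \lnot Z.
              branch 1.2.1.1 (add \lnot W, Z):
                ○ open, literals {V=0, W=0, Z=1}.
              branch 1.2.1.2 (add \lnot \lnot W, \lnot Z):
                ○ open, literals {V=0, W=1, Z=0}.
          branch 1.2.2 (add \lnot (Z \to X)):
            \lnot (Z \to X): α-rule — add Z, \lnot X.
            (\lnot W \leftrightarrow Z): β-rule — branch into \lnot W, Z  //  \lnot \lnot W, \lnot Z.
              branch 1.2.2.1 (add \lnot W, Z):
                ○ open, literals {W=0, X=0, Z=1}.
              branch 1.2.2.2 (add \lnot \lnot W, \lnot Z):
                × closes — contains both Z and \lnot Z.
  branch 2 (add \lnot ((\lnot X \lor Z) \leftrightarrow \lnot \lnot W)):
    \lnot ((\lnot X \lor Z) \leftrightarrow \lnot \lnot W): β-rule — branch into (\lnot X \lor Z), \lnot \lnot \lnot W  //  \lnot (\lnot X \lor Z), \lnot \lnot W.
      branch 2.1 (add (\lnot X \lor Z), \lnot \lnot \lnot W):
        \lnot \lnot \lnot W: drop double negation, giving \lnot W.
        (\lnot X \lor Z): β-rule — branch into \lnot X  //  Z.
          branch 2.1.1 (add \lnot X):
            ○ open, literals {W=0, X=0}.
          branch 2.1.2 (add Z):
            ○ open, literals {W=0, Z=1}.
      branch 2.2 (add \lnot (\lnot X \lor Z), \lnot \lnot W):
        \lnot (\lnot X \lor Z): α-rule — add \lnot \lnot X, \lnot Z.
        \lnot \lnot W: drop double negation, giving W.
        ○ open, literals {W=1, X=1, Z=0}.
2 branches closed, 9 open.
Each open branch fixes some atoms; the unmentioned ones are free. Counting distinct full assignments: branch {V=1, W=0, Z=0} (X, Y) contributes 4 new; branch {V=1, W=0, X=1, Z=0} (Y) contributes 0 new; branch {V=1, W=1, X=1, Z=1} (Y) contributes 2 new; branch {V=0, W=0, Z=1} (X, Y) contributes 4 new; branch {V=0, W=1, Z=0} (X, Y) contributes 4 new; branch {W=0, X=0, Z=1} (V, Y) contributes 2 new; branch {W=0, X=0} (Z, V, Y) contributes 2 new; branch {W=0, Z=1} (V, X, Y) contributes 2 new; branch {W=1, X=1, Z=0} (V, Y) contributes 2 new. Total: 22.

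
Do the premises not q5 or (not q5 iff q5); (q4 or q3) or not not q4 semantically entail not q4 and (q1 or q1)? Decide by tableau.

Initial set: {(not q5 or (not q5 iff q5)); ((q4 or q3) or not not q4); not (not q4 and (q1 or q1))}.
(not q5 or (not q5 iff q5)): β-rule — branch into not q5  //  (not q5 iff q5).
  branch 1 (add not q5):
    ((q4 or q3) or not not q4): β-rule — branch into (q4 or q3)  //  not not q4.
      branch 1.1 (add (q4 or q3)):
        not (not q4 and (q1 or q1)): β-rule — branch into not not q4  //  not (q1 or q1).
          branch 1.1.1 (add not not q4):
            (q4 or q3): β-rule — branch into q4  //  q3.
              branch 1.1.1.1 (add q4):
                ○ open, literals {q4=true, q5=false}.
              branch 1.1.1.2 (add q3):
                ○ open, literals {q3=true, q4=true, q5=false}.
          branch 1.1.2 (add not (q1 or q1)):
            not (q1 or q1): α-rule — add not q1, not q1.
            (q4 or q3): β-rule — branch into q4  //  q3.
              branch 1.1.2.1 (add q4):
                ○ open, literals {q1=false, q4=true, q5=false}.
              branch 1.1.2.2 (add q3):
                ○ open, literals {q1=false, q3=true, q5=false}.
      branch 1.2 (add not not q4):
        not not q4: drop double negation, giving q4.
        not (not q4 and (q1 or q1)): β-rule — branch into not not q4  //  not (q1 or q1).
          branch 1.2.1 (add not not q4):
            ○ open, literals {q4=true, q5=false}.
          branch 1.2.2 (add not (q1 or q1)):
            not (q1 or q1): α-rule — add not q1, not q1.
            ○ open, literals {q1=false, q4=true, q5=false}.
  branch 2 (add (not q5 iff q5)):
    ((q4 or q3) or not not q4): β-rule — branch into (q4 or q3)  //  not not q4.
      branch 2.1 (add (q4 or q3)):
        not (not q4 and (q1 or q1)): β-rule — branch into not not q4  //  not (q1 or q1).
          branch 2.1.1 (add not not q4):
            (not q5 iff q5): β-rule — branch into not q5, q5  //  not not q5, not q5.
              branch 2.1.1.1 (add not q5, q5):
                × closes — contains both q5 and not q5.
              branch 2.1.1.2 (add not not q5, not q5):
                × closes — contains both q5 and not q5.
          branch 2.1.2 (add not (q1 or q1)):
            not (q1 or q1): α-rule — add not q1, not q1.
            (not q5 iff q5): β-rule — branch into not q5, q5  //  not not q5, not q5.
              branch 2.1.2.1 (add not q5, q5):
                × closes — contains both q5 and not q5.
              branch 2.1.2.2 (add not not q5, not q5):
                × closes — contains both q5 and not q5.
      branch 2.2 (add not not q4):
        not not q4: drop double negation, giving q4.
        not (not q4 and (q1 or q1)): β-rule — branch into not not q4  //  not (q1 or q1).
          branch 2.2.1 (add not not q4):
            (not q5 iff q5): β-rule — branch into not q5, q5  //  not not q5, not q5.
              branch 2.2.1.1 (add not q5, q5):
                × closes — contains both q5 and not q5.
              branch 2.2.1.2 (add not not q5, not q5):
                × closes — contains both q5 and not q5.
          branch 2.2.2 (add not (q1 or q1)):
            not (q1 or q1): α-rule — add not q1, not q1.
            (not q5 iff q5): β-rule — branch into not q5, q5  //  not not q5, not q5.
              branch 2.2.2.1 (add not q5, q5):
                × closes — contains both q5 and not q5.
              branch 2.2.2.2 (add not not q5, not q5):
                × closes — contains both q5 and not q5.
8 branches closed, 6 open.
An open branch gives a countermodel: q4=true, q5=false (unmentioned atoms arbitrary); the premises hold there but the conclusion fails.

No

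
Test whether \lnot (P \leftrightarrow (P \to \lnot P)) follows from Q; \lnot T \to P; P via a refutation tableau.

Initial set: {T Q; T (\lnot T \to P); T P; F \lnot (P \leftrightarrow (P \to \lnot P))}.
T (\lnot T \to P): β-rule — branch into F \lnot T  //  T P.
  branch 1 (add F \lnot T):
    F \lnot (P \leftrightarrow (P \to \lnot P)): β-rule — branch into T P, T (P \to \lnot P)  //  F P, F (P \to \lnot P).
      branch 1.1 (add T P, T (P \to \lnot P)):
        T (P \to \lnot P): β-rule — branch into F P  //  T \lnot P.
          branch 1.1.1 (add F P):
            × closes — contains both P and \lnot P.
          branch 1.1.2 (add T \lnot P):
            × closes — contains both P and \lnot P.
      branch 1.2 (add F P, F (P \to \lnot P)):
        × closes — contains both P and \lnot P.
  branch 2 (add T P):
    F \lnot (P \leftrightarrow (P \to \lnot P)): β-rule — branch into T P, T (P \to \lnot P)  //  F P, F (P \to \lnot P).
      branch 2.1 (add T P, T (P \to \lnot P)):
        T (P \to \lnot P): β-rule — branch into F P  //  T \lnot P.
          branch 2.1.1 (add F P):
            × closes — contains both P and \lnot P.
          branch 2.1.2 (add T \lnot P):
            × closes — contains both P and \lnot P.
      branch 2.2 (add F P, F (P \to \lnot P)):
        × closes — contains both P and \lnot P.
All 6 branches close.
Every branch closed, so the premises entail the conclusion.

Yes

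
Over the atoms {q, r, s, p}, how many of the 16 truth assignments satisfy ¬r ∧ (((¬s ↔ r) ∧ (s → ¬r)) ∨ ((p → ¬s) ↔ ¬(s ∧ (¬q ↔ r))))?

8

Initial set: {(¬r ∧ (((¬s ↔ r) ∧ (s → ¬r)) ∨ ((p → ¬s) ↔ ¬(s ∧ (¬q ↔ r)))))}.
(¬r ∧ (((¬s ↔ r) ∧ (s → ¬r)) ∨ ((p → ¬s) ↔ ¬(s ∧ (¬q ↔ r))))): α-rule — add ¬r, (((¬s ↔ r) ∧ (s → ¬r)) ∨ ((p → ¬s) ↔ ¬(s ∧ (¬q ↔ r)))).
(((¬s ↔ r) ∧ (s → ¬r)) ∨ ((p → ¬s) ↔ ¬(s ∧ (¬q ↔ r)))): β-rule — branch into ((¬s ↔ r) ∧ (s → ¬r))  //  ((p → ¬s) ↔ ¬(s ∧ (¬q ↔ r))).
  branch 1 (add ((¬s ↔ r) ∧ (s → ¬r))):
    ((¬s ↔ r) ∧ (s → ¬r)): α-rule — add (¬s ↔ r), (s → ¬r).
    (¬s ↔ r): β-rule — branch into ¬s, r  //  ¬¬s, ¬r.
      branch 1.1 (add ¬s, r):
        × closes — contains both r and ¬r.
      branch 1.2 (add ¬¬s, ¬r):
        (s → ¬r): β-rule — branch into ¬s  //  ¬r.
          branch 1.2.1 (add ¬s):
            × closes — contains both s and ¬s.
          branch 1.2.2 (add ¬r):
            ○ open, literals {r=false, s=true}.
  branch 2 (add ((p → ¬s) ↔ ¬(s ∧ (¬q ↔ r)))):
    ((p → ¬s) ↔ ¬(s ∧ (¬q ↔ r))): β-rule — branch into (p → ¬s), ¬(s ∧ (¬q ↔ r))  //  ¬(p → ¬s), ¬¬(s ∧ (¬q ↔ r)).
      branch 2.1 (add (p → ¬s), ¬(s ∧ (¬q ↔ r))):
        (p → ¬s): β-rule — branch into ¬p  //  ¬s.
          branch 2.1.1 (add ¬p):
            ¬(s ∧ (¬q ↔ r)): β-rule — branch into ¬s  //  ¬(¬q ↔ r).
              branch 2.1.1.1 (add ¬s):
                ○ open, literals {p=false, r=false, s=false}.
              branch 2.1.1.2 (add ¬(¬q ↔ r)):
                ¬(¬q ↔ r): β-rule — branch into ¬q, ¬r  //  ¬¬q, r.
                  branch 2.1.1.2.1 (add ¬q, ¬r):
                    ○ open, literals {p=false, q=false, r=false}.
                  branch 2.1.1.2.2 (add ¬¬q, r):
                    × closes — contains both r and ¬r.
          branch 2.1.2 (add ¬s):
            ¬(s ∧ (¬q ↔ r)): β-rule — branch into ¬s  //  ¬(¬q ↔ r).
              branch 2.1.2.1 (add ¬s):
                ○ open, literals {r=false, s=false}.
              branch 2.1.2.2 (add ¬(¬q ↔ r)):
                ¬(¬q ↔ r): β-rule — branch into ¬q, ¬r  //  ¬¬q, r.
                  branch 2.1.2.2.1 (add ¬q, ¬r):
                    ○ open, literals {q=false, r=false, s=false}.
                  branch 2.1.2.2.2 (add ¬¬q, r):
                    × closes — contains both r and ¬r.
      branch 2.2 (add ¬(p → ¬s), ¬¬(s ∧ (¬q ↔ r))):
        ¬(p → ¬s): α-rule — add p, ¬¬s.
        ¬¬(s ∧ (¬q ↔ r)): α-rule — add s, (¬q ↔ r).
        (¬q ↔ r): β-rule — branch into ¬q, r  //  ¬¬q, ¬r.
          branch 2.2.1 (add ¬q, r):
            × closes — contains both r and ¬r.
          branch 2.2.2 (add ¬¬q, ¬r):
            ○ open, literals {p=true, q=true, r=false, s=true}.
5 branches closed, 6 open.
Each open branch fixes some atoms; the unmentioned ones are free. Counting distinct full assignments: branch {r=false, s=true} (q, p) contributes 4 new; branch {p=false, r=false, s=false} (q) contributes 2 new; branch {p=false, q=false, r=false} (s) contributes 0 new; branch {r=false, s=false} (q, p) contributes 2 new; branch {q=false, r=false, s=false} (p) contributes 0 new; branch {p=true, q=true, r=false, s=true} (none free) contributes 0 new. Total: 8.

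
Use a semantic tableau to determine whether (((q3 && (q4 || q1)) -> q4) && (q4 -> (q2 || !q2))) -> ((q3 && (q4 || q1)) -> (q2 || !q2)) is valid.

Assume the negation and expand:
Initial set: {F ((((q3 && (q4 || q1)) -> q4) && (q4 -> (q2 || !q2))) -> ((q3 && (q4 || q1)) -> (q2 || !q2)))}.
F ((((q3 && (q4 || q1)) -> q4) && (q4 -> (q2 || !q2))) -> ((q3 && (q4 || q1)) -> (q2 || !q2))): α-rule — add T (((q3 && (q4 || q1)) -> q4) && (q4 -> (q2 || !q2))), F ((q3 && (q4 || q1)) -> (q2 || !q2)).
T (((q3 && (q4 || q1)) -> q4) && (q4 -> (q2 || !q2))): α-rule — add T ((q3 && (q4 || q1)) -> q4), T (q4 -> (q2 || !q2)).
F ((q3 && (q4 || q1)) -> (q2 || !q2)): α-rule — add T (q3 && (q4 || q1)), F (q2 || !q2).
T (q3 && (q4 || q1)): α-rule — add T q3, T (q4 || q1).
F (q2 || !q2): α-rule — add F q2, F !q2.
× closes — contains both q2 and !q2.
All 1 branch closes.
Every branch closed, so the negation is unsatisfiable and the formula is valid.

Valid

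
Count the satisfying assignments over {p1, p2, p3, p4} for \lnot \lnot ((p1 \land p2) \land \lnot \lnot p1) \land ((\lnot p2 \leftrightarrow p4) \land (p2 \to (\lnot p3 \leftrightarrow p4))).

1

Initial set: {(\lnot \lnot ((p1 \land p2) \land \lnot \lnot p1) \land ((\lnot p2 \leftrightarrow p4) \land (p2 \to (\lnot p3 \leftrightarrow p4))))}.
(\lnot \lnot ((p1 \land p2) \land \lnot \lnot p1) \land ((\lnot p2 \leftrightarrow p4) \land (p2 \to (\lnot p3 \leftrightarrow p4)))): α-rule — add \lnot \lnot ((p1 \land p2) \land \lnot \lnot p1), ((\lnot p2 \leftrightarrow p4) \land (p2 \to (\lnot p3 \leftrightarrow p4))).
\lnot \lnot ((p1 \land p2) \land \lnot \lnot p1): drop double negation, giving ((p1 \land p2) \land \lnot \lnot p1).
((\lnot p2 \leftrightarrow p4) \land (p2 \to (\lnot p3 \leftrightarrow p4))): α-rule — add (\lnot p2 \leftrightarrow p4), (p2 \to (\lnot p3 \leftrightarrow p4)).
((p1 \land p2) \land \lnot \lnot p1): α-rule — add (p1 \land p2), \lnot \lnot p1.
(p1 \land p2): α-rule — add p1, p2.
\lnot \lnot p1: drop double negation, giving p1.
(\lnot p2 \leftrightarrow p4): β-rule — branch into \lnot p2, p4  //  \lnot \lnot p2, \lnot p4.
  branch 1 (add \lnot p2, p4):
    × closes — contains both p2 and \lnot p2.
  branch 2 (add \lnot \lnot p2, \lnot p4):
    (p2 \to (\lnot p3 \leftrightarrow p4)): β-rule — branch into \lnot p2  //  (\lnot p3 \leftrightarrow p4).
      branch 2.1 (add \lnot p2):
        × closes — contains both p2 and \lnot p2.
      branch 2.2 (add (\lnot p3 \leftrightarrow p4)):
        (\lnot p3 \leftrightarrow p4): β-rule — branch into \lnot p3, p4  //  \lnot \lnot p3, \lnot p4.
          branch 2.2.1 (add \lnot p3, p4):
            × closes — contains both p4 and \lnot p4.
          branch 2.2.2 (add \lnot \lnot p3, \lnot p4):
            ○ open, literals {p1=1, p2=1, p3=1, p4=0}.
3 branches closed, 1 open.
Each open branch fixes some atoms; the unmentioned ones are free. Counting distinct full assignments: branch {p1=1, p2=1, p3=1, p4=0} (none free) contributes 1 new. Total: 1.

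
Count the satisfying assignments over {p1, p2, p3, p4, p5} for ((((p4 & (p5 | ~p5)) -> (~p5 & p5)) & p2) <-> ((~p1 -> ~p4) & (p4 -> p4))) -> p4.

24

Initial set: {(((((p4 & (p5 | ~p5)) -> (~p5 & p5)) & p2) <-> ((~p1 -> ~p4) & (p4 -> p4))) -> p4)}.
(((((p4 & (p5 | ~p5)) -> (~p5 & p5)) & p2) <-> ((~p1 -> ~p4) & (p4 -> p4))) -> p4): β-rule — branch into ~((((p4 & (p5 | ~p5)) -> (~p5 & p5)) & p2) <-> ((~p1 -> ~p4) & (p4 -> p4)))  //  p4.
  branch 1 (add ~((((p4 & (p5 | ~p5)) -> (~p5 & p5)) & p2) <-> ((~p1 -> ~p4) & (p4 -> p4)))):
    ~((((p4 & (p5 | ~p5)) -> (~p5 & p5)) & p2) <-> ((~p1 -> ~p4) & (p4 -> p4))): β-rule — branch into (((p4 & (p5 | ~p5)) -> (~p5 & p5)) & p2), ~((~p1 -> ~p4) & (p4 -> p4))  //  ~(((p4 & (p5 | ~p5)) -> (~p5 & p5)) & p2), ((~p1 -> ~p4) & (p4 -> p4)).
      branch 1.1 (add (((p4 & (p5 | ~p5)) -> (~p5 & p5)) & p2), ~((~p1 -> ~p4) & (p4 -> p4))):
        (((p4 & (p5 | ~p5)) -> (~p5 & p5)) & p2): α-rule — add ((p4 & (p5 | ~p5)) -> (~p5 & p5)), p2.
        ~((~p1 -> ~p4) & (p4 -> p4)): β-rule — branch into ~(~p1 -> ~p4)  //  ~(p4 -> p4).
          branch 1.1.1 (add ~(~p1 -> ~p4)):
            ~(~p1 -> ~p4): α-rule — add ~p1, ~~p4.
            ((p4 & (p5 | ~p5)) -> (~p5 & p5)): β-rule — branch into ~(p4 & (p5 | ~p5))  //  (~p5 & p5).
              branch 1.1.1.1 (add ~(p4 & (p5 | ~p5))):
                ~(p4 & (p5 | ~p5)): β-rule — branch into ~p4  //  ~(p5 | ~p5).
                  branch 1.1.1.1.1 (add ~p4):
                    × closes — contains both p4 and ~p4.
                  branch 1.1.1.1.2 (add ~(p5 | ~p5)):
                    ~(p5 | ~p5): α-rule — add ~p5, ~~p5.
                    × closes — contains both p5 and ~p5.
              branch 1.1.1.2 (add (~p5 & p5)):
                (~p5 & p5): α-rule — add ~p5, p5.
                × closes — contains both p5 and ~p5.
          branch 1.1.2 (add ~(p4 -> p4)):
            ~(p4 -> p4): α-rule — add p4, ~p4.
            × closes — contains both p4 and ~p4.
      branch 1.2 (add ~(((p4 & (p5 | ~p5)) -> (~p5 & p5)) & p2), ((~p1 -> ~p4) & (p4 -> p4))):
        ((~p1 -> ~p4) & (p4 -> p4)): α-rule — add (~p1 -> ~p4), (p4 -> p4).
        ~(((p4 & (p5 | ~p5)) -> (~p5 & p5)) & p2): β-rule — branch into ~((p4 & (p5 | ~p5)) -> (~p5 & p5))  //  ~p2.
          branch 1.2.1 (add ~((p4 & (p5 | ~p5)) -> (~p5 & p5))):
            ~((p4 & (p5 | ~p5)) -> (~p5 & p5)): α-rule — add (p4 & (p5 | ~p5)), ~(~p5 & p5).
            (p4 & (p5 | ~p5)): α-rule — add p4, (p5 | ~p5).
            (~p1 -> ~p4): β-rule — branch into ~~p1  //  ~p4.
              branch 1.2.1.1 (add ~~p1):
                (p4 -> p4): β-rule — branch into ~p4  //  p4.
                  branch 1.2.1.1.1 (add ~p4):
                    × closes — contains both p4 and ~p4.
                  branch 1.2.1.1.2 (add p4):
                    ~(~p5 & p5): β-rule — branch into ~~p5  //  ~p5.
                      branch 1.2.1.1.2.1 (add ~~p5):
                        (p5 | ~p5): β-rule — branch into p5  //  ~p5.
                          branch 1.2.1.1.2.1.1 (add p5):
                            ○ open, literals {p1=T, p4=T, p5=T}.
                          branch 1.2.1.1.2.1.2 (add ~p5):
                            × closes — contains both p5 and ~p5.
                      branch 1.2.1.1.2.2 (add ~p5):
                        (p5 | ~p5): β-rule — branch into p5  //  ~p5.
                          branch 1.2.1.1.2.2.1 (add p5):
                            × closes — contains both p5 and ~p5.
                          branch 1.2.1.1.2.2.2 (add ~p5):
                            ○ open, literals {p1=T, p4=T, p5=F}.
              branch 1.2.1.2 (add ~p4):
                × closes — contains both p4 and ~p4.
          branch 1.2.2 (add ~p2):
            (~p1 -> ~p4): β-rule — branch into ~~p1  //  ~p4.
              branch 1.2.2.1 (add ~~p1):
                (p4 -> p4): β-rule — branch into ~p4  //  p4.
                  branch 1.2.2.1.1 (add ~p4):
                    ○ open, literals {p1=T, p2=F, p4=F}.
                  branch 1.2.2.1.2 (add p4):
                    ○ open, literals {p1=T, p2=F, p4=T}.
              branch 1.2.2.2 (add ~p4):
                (p4 -> p4): β-rule — branch into ~p4  //  p4.
                  branch 1.2.2.2.1 (add ~p4):
                    ○ open, literals {p2=F, p4=F}.
                  branch 1.2.2.2.2 (add p4):
                    × closes — contains both p4 and ~p4.
  branch 2 (add p4):
    ○ open, literals {p4=T}.
9 branches closed, 6 open.
Each open branch fixes some atoms; the unmentioned ones are free. Counting distinct full assignments: branch {p1=T, p4=T, p5=T} (p2, p3) contributes 4 new; branch {p1=T, p4=T, p5=F} (p2, p3) contributes 4 new; branch {p1=T, p2=F, p4=F} (p3, p5) contributes 4 new; branch {p1=T, p2=F, p4=T} (p3, p5) contributes 0 new; branch {p2=F, p4=F} (p1, p3, p5) contributes 4 new; branch {p4=T} (p1, p2, p3, p5) contributes 8 new. Total: 24.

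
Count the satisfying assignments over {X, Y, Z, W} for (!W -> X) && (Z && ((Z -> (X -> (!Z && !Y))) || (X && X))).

6

Initial set: {((!W -> X) && (Z && ((Z -> (X -> (!Z && !Y))) || (X && X))))}.
((!W -> X) && (Z && ((Z -> (X -> (!Z && !Y))) || (X && X)))): α-rule — add (!W -> X), (Z && ((Z -> (X -> (!Z && !Y))) || (X && X))).
(Z && ((Z -> (X -> (!Z && !Y))) || (X && X))): α-rule — add Z, ((Z -> (X -> (!Z && !Y))) || (X && X)).
(!W -> X): β-rule — branch into !!W  //  X.
  branch 1 (add !!W):
    ((Z -> (X -> (!Z && !Y))) || (X && X)): β-rule — branch into (Z -> (X -> (!Z && !Y)))  //  (X && X).
      branch 1.1 (add (Z -> (X -> (!Z && !Y)))):
        (Z -> (X -> (!Z && !Y))): β-rule — branch into !Z  //  (X -> (!Z && !Y)).
          branch 1.1.1 (add !Z):
            × closes — contains both Z and !Z.
          branch 1.1.2 (add (X -> (!Z && !Y))):
            (X -> (!Z && !Y)): β-rule — branch into !X  //  (!Z && !Y).
              branch 1.1.2.1 (add !X):
                ○ open, literals {W=1, X=0, Z=1}.
              branch 1.1.2.2 (add (!Z && !Y)):
                (!Z && !Y): α-rule — add !Z, !Y.
                × closes — contains both Z and !Z.
      branch 1.2 (add (X && X)):
        (X && X): α-rule — add X, X.
        ○ open, literals {W=1, X=1, Z=1}.
  branch 2 (add X):
    ((Z -> (X -> (!Z && !Y))) || (X && X)): β-rule — branch into (Z -> (X -> (!Z && !Y)))  //  (X && X).
      branch 2.1 (add (Z -> (X -> (!Z && !Y)))):
        (Z -> (X -> (!Z && !Y))): β-rule — branch into !Z  //  (X -> (!Z && !Y)).
          branch 2.1.1 (add !Z):
            × closes — contains both Z and !Z.
          branch 2.1.2 (add (X -> (!Z && !Y))):
            (X -> (!Z && !Y)): β-rule — branch into !X  //  (!Z && !Y).
              branch 2.1.2.1 (add !X):
                × closes — contains both X and !X.
              branch 2.1.2.2 (add (!Z && !Y)):
                (!Z && !Y): α-rule — add !Z, !Y.
                × closes — contains both Z and !Z.
      branch 2.2 (add (X && X)):
        (X && X): α-rule — add X, X.
        ○ open, literals {X=1, Z=1}.
5 branches closed, 3 open.
Each open branch fixes some atoms; the unmentioned ones are free. Counting distinct full assignments: branch {W=1, X=0, Z=1} (Y) contributes 2 new; branch {W=1, X=1, Z=1} (Y) contributes 2 new; branch {X=1, Z=1} (Y, W) contributes 2 new. Total: 6.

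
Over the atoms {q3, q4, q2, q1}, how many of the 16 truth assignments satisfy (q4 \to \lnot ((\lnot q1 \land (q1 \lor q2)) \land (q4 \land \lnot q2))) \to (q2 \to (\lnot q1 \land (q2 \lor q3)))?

Initial set: {T ((q4 \to \lnot ((\lnot q1 \land (q1 \lor q2)) \land (q4 \land \lnot q2))) \to (q2 \to (\lnot q1 \land (q2 \lor q3))))}.
T ((q4 \to \lnot ((\lnot q1 \land (q1 \lor q2)) \land (q4 \land \lnot q2))) \to (q2 \to (\lnot q1 \land (q2 \lor q3)))): β-rule — branch into F (q4 \to \lnot ((\lnot q1 \land (q1 \lor q2)) \land (q4 \land \lnot q2)))  //  T (q2 \to (\lnot q1 \land (q2 \lor q3))).
  branch 1 (add F (q4 \to \lnot ((\lnot q1 \land (q1 \lor q2)) \land (q4 \land \lnot q2)))):
    F (q4 \to \lnot ((\lnot q1 \land (q1 \lor q2)) \land (q4 \land \lnot q2))): α-rule — add T q4, F \lnot ((\lnot q1 \land (q1 \lor q2)) \land (q4 \land \lnot q2)).
    F \lnot ((\lnot q1 \land (q1 \lor q2)) \land (q4 \land \lnot q2)): α-rule — add T (\lnot q1 \land (q1 \lor q2)), T (q4 \land \lnot q2).
    T (\lnot q1 \land (q1 \lor q2)): α-rule — add T \lnot q1, T (q1 \lor q2).
    T (q4 \land \lnot q2): α-rule — add T q4, T \lnot q2.
    T (q1 \lor q2): β-rule — branch into T q1  //  T q2.
      branch 1.1 (add T q1):
        × closes — contains both q1 and \lnot q1.
      branch 1.2 (add T q2):
        × closes — contains both q2 and \lnot q2.
  branch 2 (add T (q2 \to (\lnot q1 \land (q2 \lor q3)))):
    T (q2 \to (\lnot q1 \land (q2 \lor q3))): β-rule — branch into F q2  //  T (\lnot q1 \land (q2 \lor q3)).
      branch 2.1 (add F q2):
        ○ open, literals {q2=false}.
      branch 2.2 (add T (\lnot q1 \land (q2 \lor q3))):
        T (\lnot q1 \land (q2 \lor q3)): α-rule — add T \lnot q1, T (q2 \lor q3).
        T (q2 \lor q3): β-rule — branch into T q2  //  T q3.
          branch 2.2.1 (add T q2):
            ○ open, literals {q1=false, q2=true}.
          branch 2.2.2 (add T q3):
            ○ open, literals {q1=false, q3=true}.
2 branches closed, 3 open.
Each open branch fixes some atoms; the unmentioned ones are free. Counting distinct full assignments: branch {q2=false} (q3, q4, q1) contributes 8 new; branch {q1=false, q2=true} (q3, q4) contributes 4 new; branch {q1=false, q3=true} (q4, q2) contributes 0 new. Total: 12.

12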